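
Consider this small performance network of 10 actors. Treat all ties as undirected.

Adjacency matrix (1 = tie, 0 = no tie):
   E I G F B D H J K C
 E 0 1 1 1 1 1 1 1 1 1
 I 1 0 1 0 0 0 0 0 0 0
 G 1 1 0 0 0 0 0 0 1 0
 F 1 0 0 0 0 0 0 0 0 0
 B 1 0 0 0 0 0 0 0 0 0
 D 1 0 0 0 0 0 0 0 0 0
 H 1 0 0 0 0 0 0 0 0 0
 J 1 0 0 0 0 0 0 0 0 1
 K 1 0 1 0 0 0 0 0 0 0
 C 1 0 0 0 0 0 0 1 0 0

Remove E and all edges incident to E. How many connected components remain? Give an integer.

6

Without E, the remaining ties split the others into: {G, I, K}; {F}; {B}; {D}; {H}; {C, J}.
That's 6 separate components.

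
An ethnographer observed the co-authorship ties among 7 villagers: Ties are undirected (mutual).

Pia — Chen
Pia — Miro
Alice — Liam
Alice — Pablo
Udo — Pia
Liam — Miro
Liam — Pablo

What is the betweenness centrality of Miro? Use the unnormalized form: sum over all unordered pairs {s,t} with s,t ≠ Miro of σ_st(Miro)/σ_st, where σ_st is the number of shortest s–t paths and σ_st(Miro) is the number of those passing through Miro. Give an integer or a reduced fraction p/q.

Pairs whose geodesics pass through Miro — Alice–Chen: 1; Alice–Pia: 1; Alice–Udo: 1; Pablo–Chen: 1; Pablo–Pia: 1; Pablo–Udo: 1; Chen–Liam: 1; Pia–Liam: 1; Udo–Liam: 1.
All other pairs contribute 0.
Summing the contributions gives betweenness(Miro) = 9.

9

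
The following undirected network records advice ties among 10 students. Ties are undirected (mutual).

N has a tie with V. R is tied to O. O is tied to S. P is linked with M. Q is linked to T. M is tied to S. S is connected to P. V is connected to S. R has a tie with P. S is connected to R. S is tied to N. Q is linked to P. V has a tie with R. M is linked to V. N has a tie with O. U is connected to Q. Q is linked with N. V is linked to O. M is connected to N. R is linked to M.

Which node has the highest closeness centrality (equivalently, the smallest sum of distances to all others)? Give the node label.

Farness (sum of distances to all others) for each node — M:15, N:13, O:16, P:14, Q:14, R:15, S:14, T:22, U:22, V:15.
The smallest farness is 13, for N, so N has the highest closeness.

N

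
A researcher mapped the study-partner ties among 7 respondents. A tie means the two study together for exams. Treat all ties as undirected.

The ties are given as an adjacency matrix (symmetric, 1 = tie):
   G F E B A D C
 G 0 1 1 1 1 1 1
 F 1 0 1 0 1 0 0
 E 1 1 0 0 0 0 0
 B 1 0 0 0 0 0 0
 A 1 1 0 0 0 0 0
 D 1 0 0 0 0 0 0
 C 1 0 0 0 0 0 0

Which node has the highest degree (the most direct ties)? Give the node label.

G

Degrees — A:2, B:1, C:1, D:1, E:2, F:3, G:6.
The maximum is 6, attained only by G.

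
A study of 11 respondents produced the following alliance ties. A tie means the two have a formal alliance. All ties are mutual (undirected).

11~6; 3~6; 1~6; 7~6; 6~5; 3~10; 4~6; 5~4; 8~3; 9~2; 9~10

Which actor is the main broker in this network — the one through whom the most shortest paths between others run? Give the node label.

6

Unnormalized betweenness of each node: 1:0, 2:0, 3:27, 4:0, 5:0, 6:34, 7:0, 8:0, 9:9, 10:16, 11:0.
6 has the largest value, 34, making it the main broker — the node through which the most shortest paths run.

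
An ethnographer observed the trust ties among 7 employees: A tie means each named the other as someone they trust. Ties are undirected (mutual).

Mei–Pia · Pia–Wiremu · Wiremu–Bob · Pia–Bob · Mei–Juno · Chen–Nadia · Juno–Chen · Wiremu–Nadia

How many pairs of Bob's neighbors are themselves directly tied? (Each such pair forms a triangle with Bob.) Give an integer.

1

Bob's neighbors: Pia and Wiremu.
Neighbor pairs that are themselves tied: Bob–Pia–Wiremu. Each forms one triangle with Bob, for 1 in total.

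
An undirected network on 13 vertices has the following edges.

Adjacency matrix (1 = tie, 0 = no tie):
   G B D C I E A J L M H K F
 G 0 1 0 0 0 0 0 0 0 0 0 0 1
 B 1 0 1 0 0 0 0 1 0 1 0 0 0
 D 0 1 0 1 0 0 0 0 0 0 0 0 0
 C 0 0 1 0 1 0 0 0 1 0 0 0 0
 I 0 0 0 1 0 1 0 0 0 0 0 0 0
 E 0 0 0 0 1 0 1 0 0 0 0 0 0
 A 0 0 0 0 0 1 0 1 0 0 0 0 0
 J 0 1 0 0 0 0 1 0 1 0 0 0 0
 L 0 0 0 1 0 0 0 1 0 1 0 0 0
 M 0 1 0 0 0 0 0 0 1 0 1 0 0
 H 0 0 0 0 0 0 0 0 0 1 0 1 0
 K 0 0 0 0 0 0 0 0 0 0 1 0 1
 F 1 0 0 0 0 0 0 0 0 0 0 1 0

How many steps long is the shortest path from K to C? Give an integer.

One shortest route is K – H – M – L – C, which uses 4 edges, and at distance 3 from K we only reach {B, L}, which does not include C. So d(K,C) = 4.

4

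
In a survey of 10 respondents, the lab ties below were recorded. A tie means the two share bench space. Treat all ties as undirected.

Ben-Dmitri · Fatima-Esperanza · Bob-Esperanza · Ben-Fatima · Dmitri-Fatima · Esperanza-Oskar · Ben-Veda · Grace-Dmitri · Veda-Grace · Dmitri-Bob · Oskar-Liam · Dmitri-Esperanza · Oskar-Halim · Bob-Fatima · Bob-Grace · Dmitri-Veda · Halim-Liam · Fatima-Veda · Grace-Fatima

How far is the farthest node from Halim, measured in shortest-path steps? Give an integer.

Distances from Halim: Ben:4, Bob:3, Dmitri:3, Esperanza:2, Fatima:3, Grace:4, Liam:1, Oskar:1, Veda:4.
The largest is 4 (to Grace, Veda, and Ben), so the eccentricity of Halim is 4.

4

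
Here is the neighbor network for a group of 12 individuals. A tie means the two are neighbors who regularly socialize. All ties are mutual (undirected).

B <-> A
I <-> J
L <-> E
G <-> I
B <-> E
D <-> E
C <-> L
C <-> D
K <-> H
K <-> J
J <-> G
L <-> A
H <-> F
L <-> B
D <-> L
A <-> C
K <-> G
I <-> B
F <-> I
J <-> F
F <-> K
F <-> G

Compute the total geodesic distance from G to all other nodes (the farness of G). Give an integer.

Distances from G: A:3, B:2, C:4, D:4, E:3, F:1, H:2, I:1, J:1, K:1, L:3.
Sum = 3 + 2 + 4 + 4 + 3 + 1 + 2 + 1 + 1 + 1 + 3 = 25.

25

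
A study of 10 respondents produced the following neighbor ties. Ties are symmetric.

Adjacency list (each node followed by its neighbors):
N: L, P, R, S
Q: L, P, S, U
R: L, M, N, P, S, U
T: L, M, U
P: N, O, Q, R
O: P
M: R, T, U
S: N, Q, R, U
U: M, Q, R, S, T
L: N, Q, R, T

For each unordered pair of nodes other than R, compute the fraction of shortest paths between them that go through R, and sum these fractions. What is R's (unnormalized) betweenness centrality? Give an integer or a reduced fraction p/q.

17/2

Pairs whose geodesics pass through R — U–O: 1/2; U–N: 1/2; U–P: 1/2; U–L: 1/3; O–M: 1; O–S: 1/3; O–L: 1/3; O–T: 3/6; M–N: 1; M–S: 1/2; M–P: 1; M–L: 1/2; S–P: 1/3; S–L: 1/3 … (+2 more pairs).
All other pairs contribute 0.
Summing the contributions gives betweenness(R) = 17/2.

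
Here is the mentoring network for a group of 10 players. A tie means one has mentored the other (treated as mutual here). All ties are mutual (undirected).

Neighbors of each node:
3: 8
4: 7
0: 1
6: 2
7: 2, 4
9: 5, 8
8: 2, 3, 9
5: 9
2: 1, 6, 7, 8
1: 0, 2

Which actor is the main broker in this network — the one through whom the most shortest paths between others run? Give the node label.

Unnormalized betweenness of each node: 0:0, 1:8, 2:28, 3:0, 4:0, 5:0, 6:0, 7:8, 8:20, 9:8.
2 has the largest value, 28, making it the main broker — the node through which the most shortest paths run.

2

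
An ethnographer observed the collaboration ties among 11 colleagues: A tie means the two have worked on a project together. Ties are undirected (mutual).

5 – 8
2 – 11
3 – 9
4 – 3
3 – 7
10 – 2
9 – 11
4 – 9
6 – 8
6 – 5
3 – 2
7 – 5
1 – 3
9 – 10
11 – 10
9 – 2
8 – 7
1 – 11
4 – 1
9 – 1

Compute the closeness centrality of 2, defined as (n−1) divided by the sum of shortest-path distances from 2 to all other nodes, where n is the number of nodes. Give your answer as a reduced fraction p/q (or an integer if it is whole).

Distances from 2: 1:2, 3:1, 4:2, 5:3, 6:4, 7:2, 8:3, 9:1, 10:1, 11:1. Sum = 20.
n = 11, so closeness = 10/20 = 1/2.

1/2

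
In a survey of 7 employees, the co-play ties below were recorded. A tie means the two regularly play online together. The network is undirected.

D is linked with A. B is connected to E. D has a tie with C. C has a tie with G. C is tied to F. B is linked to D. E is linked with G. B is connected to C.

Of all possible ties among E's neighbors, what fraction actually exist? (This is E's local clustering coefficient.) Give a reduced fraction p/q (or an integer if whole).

E's neighbors: B and G (k = 2).
Possible neighbor pairs: C(2,2) = 1. Edges among them: none → e = 0.
Clustering(E) = 0/1.

0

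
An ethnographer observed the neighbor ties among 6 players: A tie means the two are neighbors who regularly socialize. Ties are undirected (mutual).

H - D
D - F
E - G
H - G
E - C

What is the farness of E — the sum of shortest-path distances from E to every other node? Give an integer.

11

Distances from E: C:1, D:3, F:4, G:1, H:2.
Sum = 1 + 3 + 4 + 1 + 2 = 11.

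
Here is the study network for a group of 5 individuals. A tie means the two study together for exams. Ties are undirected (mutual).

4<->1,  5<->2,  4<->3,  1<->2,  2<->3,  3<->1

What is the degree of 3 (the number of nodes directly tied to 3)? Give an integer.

3 is directly tied to 1, 2, and 4. That is 3 neighbors, so the degree of 3 is 3.

3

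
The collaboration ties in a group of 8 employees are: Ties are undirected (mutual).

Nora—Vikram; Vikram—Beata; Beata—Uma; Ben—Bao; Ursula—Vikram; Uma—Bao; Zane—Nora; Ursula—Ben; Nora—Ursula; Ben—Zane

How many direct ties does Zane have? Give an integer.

Zane is directly tied to Ben and Nora. That is 2 neighbors, so the degree of Zane is 2.

2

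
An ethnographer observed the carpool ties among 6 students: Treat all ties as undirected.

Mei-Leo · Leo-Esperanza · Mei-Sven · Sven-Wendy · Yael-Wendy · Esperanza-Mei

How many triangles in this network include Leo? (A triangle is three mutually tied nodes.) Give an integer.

1

Leo's neighbors: Esperanza and Mei.
Neighbor pairs that are themselves tied: Leo–Esperanza–Mei. Each forms one triangle with Leo, for 1 in total.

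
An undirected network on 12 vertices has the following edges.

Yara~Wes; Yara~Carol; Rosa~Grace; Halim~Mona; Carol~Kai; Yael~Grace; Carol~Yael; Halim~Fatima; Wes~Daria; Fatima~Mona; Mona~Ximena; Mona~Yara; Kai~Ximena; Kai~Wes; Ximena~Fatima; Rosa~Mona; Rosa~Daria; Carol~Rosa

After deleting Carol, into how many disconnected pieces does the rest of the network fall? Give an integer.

Carol's neighbors (Kai, Rosa, Yael, and Yara) remain reachable from one another through other ties, so the rest of the network stays in one piece.

1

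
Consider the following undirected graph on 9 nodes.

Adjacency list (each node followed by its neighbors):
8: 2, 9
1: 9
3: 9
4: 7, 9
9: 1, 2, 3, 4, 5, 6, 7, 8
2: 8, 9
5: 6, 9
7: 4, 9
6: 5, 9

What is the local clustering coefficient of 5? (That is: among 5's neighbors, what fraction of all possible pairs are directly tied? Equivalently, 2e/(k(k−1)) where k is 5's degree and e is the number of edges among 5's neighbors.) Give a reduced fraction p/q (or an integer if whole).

5's neighbors: 6 and 9 (k = 2).
Possible neighbor pairs: C(2,2) = 1. Edges among them: 6–9 → e = 1.
Clustering(5) = 1/1.

1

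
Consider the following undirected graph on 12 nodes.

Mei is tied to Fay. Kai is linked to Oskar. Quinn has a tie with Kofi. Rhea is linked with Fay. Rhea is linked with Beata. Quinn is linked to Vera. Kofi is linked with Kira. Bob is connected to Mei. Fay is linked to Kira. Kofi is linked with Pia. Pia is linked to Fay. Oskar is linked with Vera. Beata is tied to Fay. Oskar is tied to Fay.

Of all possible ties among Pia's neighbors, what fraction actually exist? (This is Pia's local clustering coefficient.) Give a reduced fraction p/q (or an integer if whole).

0

Pia's neighbors: Fay and Kofi (k = 2).
Possible neighbor pairs: C(2,2) = 1. Edges among them: none → e = 0.
Clustering(Pia) = 0/1.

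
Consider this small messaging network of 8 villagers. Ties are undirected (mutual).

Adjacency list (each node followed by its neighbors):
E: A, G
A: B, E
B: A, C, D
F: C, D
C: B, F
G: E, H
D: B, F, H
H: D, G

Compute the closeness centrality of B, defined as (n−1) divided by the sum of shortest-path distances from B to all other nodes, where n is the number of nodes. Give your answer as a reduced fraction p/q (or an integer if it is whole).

Distances from B: A:1, C:1, D:1, E:2, F:2, G:3, H:2. Sum = 12.
n = 8, so closeness = 7/12.

7/12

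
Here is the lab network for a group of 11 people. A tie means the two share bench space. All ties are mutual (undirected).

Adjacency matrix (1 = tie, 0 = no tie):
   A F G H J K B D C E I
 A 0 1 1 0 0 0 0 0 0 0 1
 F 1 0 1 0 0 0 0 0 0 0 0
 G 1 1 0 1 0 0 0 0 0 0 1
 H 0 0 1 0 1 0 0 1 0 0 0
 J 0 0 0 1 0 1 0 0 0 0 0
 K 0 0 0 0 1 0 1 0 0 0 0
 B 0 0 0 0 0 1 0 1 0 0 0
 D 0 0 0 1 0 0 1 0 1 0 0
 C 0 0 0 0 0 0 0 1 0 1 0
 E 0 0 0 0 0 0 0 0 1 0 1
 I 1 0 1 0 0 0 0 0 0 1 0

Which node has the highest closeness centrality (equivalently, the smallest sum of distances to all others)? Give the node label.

Farness (sum of distances to all others) for each node — A:24, B:26, C:24, D:20, E:25, F:27, G:19, H:18, I:23, J:24, K:28.
The smallest farness is 18, for H, so H has the highest closeness.

H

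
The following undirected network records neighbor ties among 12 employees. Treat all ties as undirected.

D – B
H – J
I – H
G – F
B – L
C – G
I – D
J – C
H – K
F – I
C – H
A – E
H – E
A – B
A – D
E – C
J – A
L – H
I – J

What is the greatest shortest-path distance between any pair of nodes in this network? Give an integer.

Eccentricity of each node (its greatest distance to any other): A:3, B:4, C:3, D:3, E:3, F:3, G:4, H:2, I:2, J:2, K:3, L:3.
The maximum eccentricity is 4, realized for instance by the pair B–G via B – D – I – F – G. So the diameter is 4.

4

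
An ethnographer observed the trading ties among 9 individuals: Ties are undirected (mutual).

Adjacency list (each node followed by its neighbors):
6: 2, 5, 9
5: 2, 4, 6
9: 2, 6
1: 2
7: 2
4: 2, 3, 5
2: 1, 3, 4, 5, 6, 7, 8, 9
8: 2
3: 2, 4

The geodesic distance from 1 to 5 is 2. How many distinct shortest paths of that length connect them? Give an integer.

1

The shortest distance is 2, and the only length-2 path is 1–2–5. So there is exactly 1 shortest path.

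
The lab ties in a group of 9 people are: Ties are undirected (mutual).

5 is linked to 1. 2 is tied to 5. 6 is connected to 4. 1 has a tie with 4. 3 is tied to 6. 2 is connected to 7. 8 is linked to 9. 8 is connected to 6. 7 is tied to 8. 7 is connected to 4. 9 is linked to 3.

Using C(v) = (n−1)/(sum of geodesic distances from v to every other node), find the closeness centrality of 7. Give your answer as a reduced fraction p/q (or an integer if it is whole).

Distances from 7: 1:2, 2:1, 3:3, 4:1, 5:2, 6:2, 8:1, 9:2. Sum = 14.
n = 9, so closeness = 8/14 = 4/7.

4/7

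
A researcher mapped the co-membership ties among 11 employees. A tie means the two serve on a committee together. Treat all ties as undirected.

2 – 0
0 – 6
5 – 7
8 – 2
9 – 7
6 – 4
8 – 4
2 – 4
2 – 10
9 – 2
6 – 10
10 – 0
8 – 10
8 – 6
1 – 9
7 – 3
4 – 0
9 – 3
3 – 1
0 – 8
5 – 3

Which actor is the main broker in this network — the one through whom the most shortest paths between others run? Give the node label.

2

Unnormalized betweenness of each node: 0:7/4, 1:0, 2:101/4, 3:5, 4:3/2, 5:0, 6:1/4, 7:7/2, 8:7/4, 9:49/2, 10:3/2.
2 has the largest value, 101/4, making it the main broker — the node through which the most shortest paths run.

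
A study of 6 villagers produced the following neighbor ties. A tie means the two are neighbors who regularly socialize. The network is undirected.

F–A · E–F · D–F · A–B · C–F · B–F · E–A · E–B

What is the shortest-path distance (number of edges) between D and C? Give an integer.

2

One shortest route is D – F – C, which uses 2 edges, and D and C are not directly tied, so nothing shorter exists. So d(D,C) = 2.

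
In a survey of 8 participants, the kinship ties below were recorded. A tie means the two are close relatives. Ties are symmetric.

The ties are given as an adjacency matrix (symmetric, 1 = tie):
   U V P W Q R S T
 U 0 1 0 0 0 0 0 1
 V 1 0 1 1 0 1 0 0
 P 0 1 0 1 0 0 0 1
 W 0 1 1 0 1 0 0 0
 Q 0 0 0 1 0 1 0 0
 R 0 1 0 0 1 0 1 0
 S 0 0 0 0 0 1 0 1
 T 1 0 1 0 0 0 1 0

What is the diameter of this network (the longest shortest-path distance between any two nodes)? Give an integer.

3

Eccentricity of each node (its greatest distance to any other): P:2, Q:3, R:2, S:3, T:3, U:3, V:2, W:3.
The maximum eccentricity is 3, realized for instance by the pair U–Q via U – V – W – Q. So the diameter is 3.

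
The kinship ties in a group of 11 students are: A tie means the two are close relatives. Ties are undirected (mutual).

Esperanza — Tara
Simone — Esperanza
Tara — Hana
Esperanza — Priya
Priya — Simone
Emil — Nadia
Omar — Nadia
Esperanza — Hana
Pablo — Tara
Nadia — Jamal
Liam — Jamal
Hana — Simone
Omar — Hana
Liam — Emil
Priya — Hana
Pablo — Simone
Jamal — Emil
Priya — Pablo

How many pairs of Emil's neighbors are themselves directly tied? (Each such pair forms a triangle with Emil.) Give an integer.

2

Emil's neighbors: Jamal, Liam, and Nadia.
Neighbor pairs that are themselves tied: Emil–Jamal–Liam; Emil–Jamal–Nadia. Each forms one triangle with Emil, for 2 in total.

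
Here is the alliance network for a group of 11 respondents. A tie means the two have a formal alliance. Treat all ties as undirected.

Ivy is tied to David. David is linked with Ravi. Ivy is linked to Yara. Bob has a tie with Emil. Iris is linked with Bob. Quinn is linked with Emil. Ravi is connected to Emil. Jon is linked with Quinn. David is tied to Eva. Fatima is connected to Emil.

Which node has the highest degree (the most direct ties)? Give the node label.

Emil

Degrees — Bob:2, David:3, Emil:4, Eva:1, Fatima:1, Iris:1, Ivy:2, Jon:1, Quinn:2, Ravi:2, Yara:1.
The maximum is 4, attained only by Emil.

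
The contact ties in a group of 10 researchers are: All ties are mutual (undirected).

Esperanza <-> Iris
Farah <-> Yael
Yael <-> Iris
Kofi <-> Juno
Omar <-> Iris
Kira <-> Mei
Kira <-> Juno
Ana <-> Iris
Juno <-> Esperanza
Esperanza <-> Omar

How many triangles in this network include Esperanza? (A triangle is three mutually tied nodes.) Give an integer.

Esperanza's neighbors: Iris, Juno, and Omar.
Neighbor pairs that are themselves tied: Esperanza–Iris–Omar. Each forms one triangle with Esperanza, for 1 in total.

1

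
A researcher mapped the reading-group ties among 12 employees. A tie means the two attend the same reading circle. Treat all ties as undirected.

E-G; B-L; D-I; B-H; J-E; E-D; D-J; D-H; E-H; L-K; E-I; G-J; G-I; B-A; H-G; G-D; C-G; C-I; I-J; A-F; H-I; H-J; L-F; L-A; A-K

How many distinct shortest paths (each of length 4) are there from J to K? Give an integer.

The shortest distance is 4. The length-4 paths are: J–H–B–A–K; J–H–B–L–K.
That gives 2 distinct shortest paths.

2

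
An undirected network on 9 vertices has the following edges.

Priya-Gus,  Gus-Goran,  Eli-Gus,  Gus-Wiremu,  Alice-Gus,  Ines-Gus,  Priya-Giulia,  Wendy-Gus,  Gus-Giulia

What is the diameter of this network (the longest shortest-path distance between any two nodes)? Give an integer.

2

Eccentricity of each node (its greatest distance to any other): Alice:2, Eli:2, Giulia:2, Goran:2, Gus:1, Ines:2, Priya:2, Wendy:2, Wiremu:2.
The maximum eccentricity is 2, realized for instance by the pair Eli–Giulia via Eli – Gus – Giulia. So the diameter is 2.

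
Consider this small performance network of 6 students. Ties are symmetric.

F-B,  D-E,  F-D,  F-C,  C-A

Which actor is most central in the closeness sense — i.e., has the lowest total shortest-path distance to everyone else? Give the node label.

F

Farness (sum of distances to all others) for each node — A:13, B:11, C:9, D:9, E:13, F:7.
The smallest farness is 7, for F, so F has the highest closeness.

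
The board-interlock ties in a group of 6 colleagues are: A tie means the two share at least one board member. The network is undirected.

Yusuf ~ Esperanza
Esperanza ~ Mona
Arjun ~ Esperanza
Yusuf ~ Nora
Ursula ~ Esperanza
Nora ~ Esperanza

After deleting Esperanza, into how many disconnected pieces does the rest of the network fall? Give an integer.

4

Without Esperanza, the remaining ties split the others into: {Mona}; {Nora, Yusuf}; {Ursula}; {Arjun}.
That's 4 separate components.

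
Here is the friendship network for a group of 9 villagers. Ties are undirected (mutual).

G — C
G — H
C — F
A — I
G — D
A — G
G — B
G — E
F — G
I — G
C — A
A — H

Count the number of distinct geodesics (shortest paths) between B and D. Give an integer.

1

The shortest distance is 2, and the only length-2 path is B–G–D. So there is exactly 1 shortest path.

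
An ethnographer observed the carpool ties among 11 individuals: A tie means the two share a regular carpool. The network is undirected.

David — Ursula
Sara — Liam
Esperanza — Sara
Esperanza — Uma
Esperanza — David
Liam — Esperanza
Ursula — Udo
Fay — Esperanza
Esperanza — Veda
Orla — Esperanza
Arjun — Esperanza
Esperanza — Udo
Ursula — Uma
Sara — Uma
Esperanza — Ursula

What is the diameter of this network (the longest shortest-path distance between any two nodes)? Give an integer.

Eccentricity of each node (its greatest distance to any other): Arjun:2, David:2, Esperanza:1, Fay:2, Liam:2, Orla:2, Sara:2, Udo:2, Uma:2, Ursula:2, Veda:2.
The maximum eccentricity is 2, realized for instance by the pair David–Veda via David – Esperanza – Veda. So the diameter is 2.

2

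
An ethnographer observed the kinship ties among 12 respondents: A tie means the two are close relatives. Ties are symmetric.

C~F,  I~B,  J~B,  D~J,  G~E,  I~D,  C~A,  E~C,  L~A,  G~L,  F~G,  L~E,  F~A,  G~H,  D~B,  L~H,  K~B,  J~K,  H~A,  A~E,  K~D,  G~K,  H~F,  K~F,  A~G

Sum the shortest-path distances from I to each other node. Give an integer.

32

Distances from I: A:4, B:1, C:4, D:1, E:4, F:3, G:3, H:4, J:2, K:2, L:4.
Sum = 4 + 1 + 4 + 1 + 4 + 3 + 3 + 4 + 2 + 2 + 4 = 32.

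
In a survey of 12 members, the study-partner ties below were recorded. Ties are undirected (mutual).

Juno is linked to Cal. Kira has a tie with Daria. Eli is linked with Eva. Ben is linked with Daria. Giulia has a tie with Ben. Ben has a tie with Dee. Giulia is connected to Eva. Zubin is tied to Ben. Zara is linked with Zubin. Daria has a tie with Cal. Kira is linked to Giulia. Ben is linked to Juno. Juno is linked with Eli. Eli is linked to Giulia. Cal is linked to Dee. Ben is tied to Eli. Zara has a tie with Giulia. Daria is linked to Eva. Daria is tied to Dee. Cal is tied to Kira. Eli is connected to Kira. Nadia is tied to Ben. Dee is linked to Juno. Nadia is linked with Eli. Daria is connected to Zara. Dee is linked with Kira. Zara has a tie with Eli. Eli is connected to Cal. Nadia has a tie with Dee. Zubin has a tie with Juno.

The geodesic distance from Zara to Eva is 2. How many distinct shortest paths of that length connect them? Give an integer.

3

The shortest distance is 2. The length-2 paths are: Zara–Eli–Eva; Zara–Daria–Eva; Zara–Giulia–Eva.
That gives 3 distinct shortest paths.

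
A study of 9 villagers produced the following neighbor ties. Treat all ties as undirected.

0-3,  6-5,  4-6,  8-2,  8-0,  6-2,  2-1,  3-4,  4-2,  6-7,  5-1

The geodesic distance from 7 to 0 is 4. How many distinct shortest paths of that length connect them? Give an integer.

The shortest distance is 4. The length-4 paths are: 7–6–2–8–0; 7–6–4–3–0.
That gives 2 distinct shortest paths.

2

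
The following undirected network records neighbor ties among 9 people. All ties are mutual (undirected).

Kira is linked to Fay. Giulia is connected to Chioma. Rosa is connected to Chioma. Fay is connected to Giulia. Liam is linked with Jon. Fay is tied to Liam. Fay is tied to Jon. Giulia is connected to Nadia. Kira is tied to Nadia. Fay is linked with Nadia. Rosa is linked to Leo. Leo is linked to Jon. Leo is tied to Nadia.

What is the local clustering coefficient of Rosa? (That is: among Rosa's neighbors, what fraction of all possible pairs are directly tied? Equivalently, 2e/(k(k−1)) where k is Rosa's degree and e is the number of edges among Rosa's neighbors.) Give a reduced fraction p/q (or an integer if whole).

0

Rosa's neighbors: Chioma and Leo (k = 2).
Possible neighbor pairs: C(2,2) = 1. Edges among them: none → e = 0.
Clustering(Rosa) = 0/1.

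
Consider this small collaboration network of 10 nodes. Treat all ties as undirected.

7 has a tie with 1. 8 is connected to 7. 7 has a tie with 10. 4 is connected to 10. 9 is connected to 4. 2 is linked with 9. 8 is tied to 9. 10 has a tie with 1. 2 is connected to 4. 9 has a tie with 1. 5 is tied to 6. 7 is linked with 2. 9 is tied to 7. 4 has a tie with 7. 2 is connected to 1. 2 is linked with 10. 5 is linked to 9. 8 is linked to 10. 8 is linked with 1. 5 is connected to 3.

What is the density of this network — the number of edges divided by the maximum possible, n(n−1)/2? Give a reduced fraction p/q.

There are 20 edges and 10 nodes, so the maximum possible is C(10,2) = 45.
Density = 20/45 = 4/9.

4/9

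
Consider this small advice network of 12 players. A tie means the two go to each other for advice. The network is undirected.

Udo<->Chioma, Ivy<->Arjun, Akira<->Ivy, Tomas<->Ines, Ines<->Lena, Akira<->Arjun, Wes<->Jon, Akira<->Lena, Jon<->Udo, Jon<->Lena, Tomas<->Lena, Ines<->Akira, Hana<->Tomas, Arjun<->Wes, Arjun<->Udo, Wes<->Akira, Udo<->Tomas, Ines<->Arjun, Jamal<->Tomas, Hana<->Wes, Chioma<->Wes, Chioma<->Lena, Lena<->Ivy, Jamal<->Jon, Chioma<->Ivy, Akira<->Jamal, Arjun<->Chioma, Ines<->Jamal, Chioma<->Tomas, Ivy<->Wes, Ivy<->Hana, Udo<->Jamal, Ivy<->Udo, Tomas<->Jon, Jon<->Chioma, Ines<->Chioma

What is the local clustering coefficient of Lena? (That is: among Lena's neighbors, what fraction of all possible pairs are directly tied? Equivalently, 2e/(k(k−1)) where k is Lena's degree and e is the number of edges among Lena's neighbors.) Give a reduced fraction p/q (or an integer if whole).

8/15

Lena's neighbors: Akira, Chioma, Ines, Ivy, Jon, and Tomas (k = 6).
Possible neighbor pairs: C(6,2) = 15. Edges among them: Akira–Ines, Akira–Ivy, Chioma–Ines, Chioma–Ivy, Chioma–Jon, Chioma–Tomas, Ines–Tomas, Jon–Tomas → e = 8.
Clustering(Lena) = 8/15.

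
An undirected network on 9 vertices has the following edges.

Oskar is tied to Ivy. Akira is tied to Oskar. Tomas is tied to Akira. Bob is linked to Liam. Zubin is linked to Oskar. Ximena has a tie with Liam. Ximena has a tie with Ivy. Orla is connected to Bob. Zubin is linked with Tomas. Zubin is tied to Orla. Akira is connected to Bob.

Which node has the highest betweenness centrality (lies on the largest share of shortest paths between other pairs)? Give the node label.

Unnormalized betweenness of each node: Akira:17/3, Bob:22/3, Ivy:11/3, Liam:10/3, Orla:2, Oskar:43/6, Tomas:1/2, Ximena:2, Zubin:13/3.
Bob has the largest value, 22/3, making it the main broker — the node through which the most shortest paths run.

Bob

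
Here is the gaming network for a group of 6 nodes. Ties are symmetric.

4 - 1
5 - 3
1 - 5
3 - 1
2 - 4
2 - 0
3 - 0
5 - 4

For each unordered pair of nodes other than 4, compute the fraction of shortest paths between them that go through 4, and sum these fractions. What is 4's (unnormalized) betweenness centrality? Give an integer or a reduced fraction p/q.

2

Pairs whose geodesics pass through 4 — 2–1: 1; 2–5: 1.
All other pairs contribute 0.
Summing the contributions gives betweenness(4) = 2.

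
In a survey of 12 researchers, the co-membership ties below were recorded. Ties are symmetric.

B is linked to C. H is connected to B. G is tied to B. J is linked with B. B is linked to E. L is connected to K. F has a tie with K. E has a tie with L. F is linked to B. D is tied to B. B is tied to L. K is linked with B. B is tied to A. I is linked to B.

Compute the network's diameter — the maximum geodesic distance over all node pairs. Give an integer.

Eccentricity of each node (its greatest distance to any other): A:2, B:1, C:2, D:2, E:2, F:2, G:2, H:2, I:2, J:2, K:2, L:2.
The maximum eccentricity is 2, realized for instance by the pair K–G via K – B – G. So the diameter is 2.

2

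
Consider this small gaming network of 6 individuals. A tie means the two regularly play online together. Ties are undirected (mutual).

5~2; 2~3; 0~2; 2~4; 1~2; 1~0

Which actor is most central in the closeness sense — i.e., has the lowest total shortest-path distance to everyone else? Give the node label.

Farness (sum of distances to all others) for each node — 0:8, 1:8, 2:5, 3:9, 4:9, 5:9.
The smallest farness is 5, for 2, so 2 has the highest closeness.

2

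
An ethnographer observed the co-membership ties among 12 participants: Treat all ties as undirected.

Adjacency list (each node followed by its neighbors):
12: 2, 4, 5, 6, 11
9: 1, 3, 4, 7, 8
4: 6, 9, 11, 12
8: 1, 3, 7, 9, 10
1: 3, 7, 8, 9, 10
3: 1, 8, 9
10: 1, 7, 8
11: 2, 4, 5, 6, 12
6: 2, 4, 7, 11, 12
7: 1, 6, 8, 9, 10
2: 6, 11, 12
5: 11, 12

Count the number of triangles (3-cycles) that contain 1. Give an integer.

1's neighbors: 3, 7, 8, 9, and 10.
Neighbor pairs that are themselves tied: 1–3–8; 1–3–9; 1–7–8; 1–7–9; 1–7–10; 1–8–9; 1–8–10. Each forms one triangle with 1, for 7 in total.

7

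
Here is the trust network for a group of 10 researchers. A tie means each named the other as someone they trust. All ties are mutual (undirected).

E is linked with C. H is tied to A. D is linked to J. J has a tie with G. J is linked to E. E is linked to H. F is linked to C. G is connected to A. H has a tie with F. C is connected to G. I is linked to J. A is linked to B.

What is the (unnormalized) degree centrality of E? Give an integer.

3

E is directly tied to C, H, and J. That is 3 neighbors, so the degree of E is 3.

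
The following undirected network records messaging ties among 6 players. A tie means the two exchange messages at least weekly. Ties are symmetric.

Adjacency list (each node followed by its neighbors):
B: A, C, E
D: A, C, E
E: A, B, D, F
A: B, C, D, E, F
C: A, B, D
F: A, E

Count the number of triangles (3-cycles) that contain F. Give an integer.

1

F's neighbors: A and E.
Neighbor pairs that are themselves tied: F–A–E. Each forms one triangle with F, for 1 in total.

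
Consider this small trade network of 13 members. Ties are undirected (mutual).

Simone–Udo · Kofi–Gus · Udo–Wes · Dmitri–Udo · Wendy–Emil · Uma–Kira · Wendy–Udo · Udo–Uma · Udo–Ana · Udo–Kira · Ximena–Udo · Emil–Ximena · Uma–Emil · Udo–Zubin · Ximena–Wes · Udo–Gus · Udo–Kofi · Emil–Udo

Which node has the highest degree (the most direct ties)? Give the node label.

Udo

Degrees — Ana:1, Dmitri:1, Emil:4, Gus:2, Kira:2, Kofi:2, Simone:1, Udo:12, Uma:3, Wendy:2, Wes:2, Ximena:3, Zubin:1.
The maximum is 12, attained only by Udo.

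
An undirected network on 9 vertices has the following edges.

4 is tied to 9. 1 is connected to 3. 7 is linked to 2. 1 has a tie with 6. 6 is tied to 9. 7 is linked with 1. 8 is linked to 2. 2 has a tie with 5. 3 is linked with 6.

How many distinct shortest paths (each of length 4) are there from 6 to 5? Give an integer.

1

The shortest distance is 4, and the only length-4 path is 6–1–7–2–5. So there is exactly 1 shortest path.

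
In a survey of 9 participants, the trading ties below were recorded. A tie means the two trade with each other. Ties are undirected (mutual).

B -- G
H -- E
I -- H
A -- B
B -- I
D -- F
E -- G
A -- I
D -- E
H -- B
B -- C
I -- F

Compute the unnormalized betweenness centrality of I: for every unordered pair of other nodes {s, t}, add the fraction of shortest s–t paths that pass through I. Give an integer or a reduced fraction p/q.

Pairs whose geodesics pass through I — B–F: 1; B–D: 1/3; F–A: 1; F–G: 1/2; F–C: 1; F–H: 1; A–E: 1/3; A–D: 1; A–H: 1/2; D–C: 1/3.
All other pairs contribute 0.
Summing the contributions gives betweenness(I) = 7.

7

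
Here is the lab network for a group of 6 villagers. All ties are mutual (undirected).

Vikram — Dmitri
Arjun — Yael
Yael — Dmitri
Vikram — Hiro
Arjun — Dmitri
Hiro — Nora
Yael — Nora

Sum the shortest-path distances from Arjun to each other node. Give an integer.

Distances from Arjun: Dmitri:1, Hiro:3, Nora:2, Vikram:2, Yael:1.
Sum = 1 + 3 + 2 + 2 + 1 = 9.

9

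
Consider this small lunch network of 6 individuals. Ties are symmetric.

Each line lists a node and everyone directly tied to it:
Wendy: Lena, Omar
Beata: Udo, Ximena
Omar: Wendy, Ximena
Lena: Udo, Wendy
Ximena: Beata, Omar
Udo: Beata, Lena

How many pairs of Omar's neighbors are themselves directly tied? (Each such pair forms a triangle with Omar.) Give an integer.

Omar's neighbors are Wendy and Ximena, but none of them are tied to each other, so no triangle contains Omar.

0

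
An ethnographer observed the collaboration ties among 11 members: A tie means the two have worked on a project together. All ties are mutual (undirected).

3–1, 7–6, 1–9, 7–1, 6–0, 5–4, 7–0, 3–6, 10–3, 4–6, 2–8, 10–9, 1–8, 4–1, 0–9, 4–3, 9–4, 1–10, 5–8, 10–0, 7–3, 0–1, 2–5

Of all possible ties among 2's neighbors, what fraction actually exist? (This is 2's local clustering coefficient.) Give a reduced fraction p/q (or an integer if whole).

1

2's neighbors: 5 and 8 (k = 2).
Possible neighbor pairs: C(2,2) = 1. Edges among them: 5–8 → e = 1.
Clustering(2) = 1/1.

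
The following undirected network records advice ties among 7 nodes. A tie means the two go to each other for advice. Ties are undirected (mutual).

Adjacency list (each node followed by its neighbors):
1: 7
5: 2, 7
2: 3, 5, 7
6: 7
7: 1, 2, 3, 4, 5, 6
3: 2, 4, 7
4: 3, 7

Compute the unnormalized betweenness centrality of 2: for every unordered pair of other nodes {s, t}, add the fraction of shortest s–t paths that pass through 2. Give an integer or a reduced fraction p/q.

1/2

Pairs whose geodesics pass through 2 — 3–5: 1/2.
All other pairs contribute 0.
Summing the contributions gives betweenness(2) = 1/2.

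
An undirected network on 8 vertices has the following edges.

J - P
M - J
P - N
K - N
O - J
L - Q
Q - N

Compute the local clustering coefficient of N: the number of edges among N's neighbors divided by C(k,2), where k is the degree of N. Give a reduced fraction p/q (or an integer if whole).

N's neighbors: K, P, and Q (k = 3).
Possible neighbor pairs: C(3,2) = 3. Edges among them: none → e = 0.
Clustering(N) = 0/3 = 0.

0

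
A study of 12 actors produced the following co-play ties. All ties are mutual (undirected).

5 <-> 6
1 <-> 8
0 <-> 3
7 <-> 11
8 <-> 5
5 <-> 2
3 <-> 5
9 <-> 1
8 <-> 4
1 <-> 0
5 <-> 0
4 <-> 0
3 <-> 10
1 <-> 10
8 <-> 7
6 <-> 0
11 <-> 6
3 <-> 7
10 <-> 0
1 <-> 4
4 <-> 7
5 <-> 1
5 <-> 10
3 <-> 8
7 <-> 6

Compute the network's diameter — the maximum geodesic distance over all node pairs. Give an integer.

Eccentricity of each node (its greatest distance to any other): 0:2, 1:3, 2:3, 3:3, 4:3, 5:2, 6:3, 7:3, 8:2, 9:4, 10:3, 11:4.
The maximum eccentricity is 4, realized for instance by the pair 11–9 via 11 – 7 – 8 – 1 – 9. So the diameter is 4.

4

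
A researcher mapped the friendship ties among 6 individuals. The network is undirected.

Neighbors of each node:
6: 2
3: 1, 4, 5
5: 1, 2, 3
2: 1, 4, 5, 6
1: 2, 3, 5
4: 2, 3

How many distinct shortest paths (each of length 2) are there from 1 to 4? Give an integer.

The shortest distance is 2. The length-2 paths are: 1–2–4; 1–3–4.
That gives 2 distinct shortest paths.

2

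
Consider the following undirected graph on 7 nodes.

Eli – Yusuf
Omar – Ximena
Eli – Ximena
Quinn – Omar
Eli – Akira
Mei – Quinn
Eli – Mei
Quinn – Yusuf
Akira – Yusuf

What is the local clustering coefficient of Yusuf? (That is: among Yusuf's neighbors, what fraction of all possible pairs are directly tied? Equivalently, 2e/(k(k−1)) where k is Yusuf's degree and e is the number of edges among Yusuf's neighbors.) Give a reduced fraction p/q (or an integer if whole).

Yusuf's neighbors: Akira, Eli, and Quinn (k = 3).
Possible neighbor pairs: C(3,2) = 3. Edges among them: Akira–Eli → e = 1.
Clustering(Yusuf) = 1/3.

1/3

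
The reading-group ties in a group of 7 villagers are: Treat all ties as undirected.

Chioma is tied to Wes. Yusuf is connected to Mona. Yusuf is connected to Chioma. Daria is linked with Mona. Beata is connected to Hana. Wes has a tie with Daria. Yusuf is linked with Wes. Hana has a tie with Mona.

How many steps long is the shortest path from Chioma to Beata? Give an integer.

One shortest route is Chioma – Yusuf – Mona – Hana – Beata, which uses 4 edges, and at distance 3 from Chioma we only reach {Hana}, which does not include Beata. So d(Chioma,Beata) = 4.

4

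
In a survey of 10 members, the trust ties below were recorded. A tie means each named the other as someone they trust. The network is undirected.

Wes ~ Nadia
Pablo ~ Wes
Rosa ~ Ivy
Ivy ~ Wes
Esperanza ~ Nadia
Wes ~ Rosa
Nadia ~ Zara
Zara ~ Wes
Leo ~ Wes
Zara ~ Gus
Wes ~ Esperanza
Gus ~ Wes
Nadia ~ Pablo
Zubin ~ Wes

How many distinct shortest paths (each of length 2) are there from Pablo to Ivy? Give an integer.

1

The shortest distance is 2, and the only length-2 path is Pablo–Wes–Ivy. So there is exactly 1 shortest path.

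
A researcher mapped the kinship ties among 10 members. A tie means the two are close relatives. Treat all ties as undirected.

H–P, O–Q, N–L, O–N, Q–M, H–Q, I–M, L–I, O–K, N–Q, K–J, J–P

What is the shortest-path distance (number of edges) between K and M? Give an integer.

One shortest route is K – O – Q – M, which uses 3 edges, and at distance 2 from K we only reach {N, P, Q}, which does not include M. So d(K,M) = 3.

3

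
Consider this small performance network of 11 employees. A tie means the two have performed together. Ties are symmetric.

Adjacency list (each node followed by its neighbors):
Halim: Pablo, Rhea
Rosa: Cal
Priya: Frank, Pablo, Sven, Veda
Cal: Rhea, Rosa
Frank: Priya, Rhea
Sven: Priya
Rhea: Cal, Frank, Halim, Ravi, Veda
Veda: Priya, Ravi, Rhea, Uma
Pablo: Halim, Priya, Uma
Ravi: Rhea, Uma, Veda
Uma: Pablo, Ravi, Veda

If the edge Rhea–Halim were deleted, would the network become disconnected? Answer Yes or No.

Even without that edge, Rhea still reaches Halim via Rhea – Veda – Priya – Pablo – Halim, so the network stays connected. Not a bridge.

No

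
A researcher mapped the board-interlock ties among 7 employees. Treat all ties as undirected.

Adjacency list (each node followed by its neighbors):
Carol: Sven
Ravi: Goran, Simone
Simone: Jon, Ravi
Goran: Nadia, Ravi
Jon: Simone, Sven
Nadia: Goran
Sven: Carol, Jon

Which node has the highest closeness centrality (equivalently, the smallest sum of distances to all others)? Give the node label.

Farness (sum of distances to all others) for each node — Carol:21, Goran:16, Jon:13, Nadia:21, Ravi:13, Simone:12, Sven:16.
The smallest farness is 12, for Simone, so Simone has the highest closeness.

Simone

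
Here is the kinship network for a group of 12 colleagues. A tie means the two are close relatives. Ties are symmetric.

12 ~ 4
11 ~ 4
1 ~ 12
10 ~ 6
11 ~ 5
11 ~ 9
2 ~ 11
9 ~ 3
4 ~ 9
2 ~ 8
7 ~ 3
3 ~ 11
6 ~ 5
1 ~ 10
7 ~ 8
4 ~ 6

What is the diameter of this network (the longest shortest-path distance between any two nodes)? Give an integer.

Eccentricity of each node (its greatest distance to any other): 1:5, 2:4, 3:4, 4:3, 5:3, 6:4, 7:5, 8:5, 9:3, 10:5, 11:3, 12:4.
The maximum eccentricity is 5, realized for instance by the pair 7–10 via 7 – 3 – 11 – 5 – 6 – 10. So the diameter is 5.

5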